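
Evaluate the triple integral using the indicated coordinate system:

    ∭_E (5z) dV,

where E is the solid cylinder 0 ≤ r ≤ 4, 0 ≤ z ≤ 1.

In cylindrical coordinates, x = r cos(θ), y = r sin(θ), z = z, and dV = r dr dθ dz.

The integrand becomes 5z, so

    ∭_E (5z) dV = ∫_{0}^{2π} ∫_{0}^{4} ∫_{0}^{1} (5z) · r dz dr dθ.

Inner (z): 5r/2.
Middle (r from 0 to 4): 20.
Outer (θ): 40π.

Therefore the triple integral equals 40π.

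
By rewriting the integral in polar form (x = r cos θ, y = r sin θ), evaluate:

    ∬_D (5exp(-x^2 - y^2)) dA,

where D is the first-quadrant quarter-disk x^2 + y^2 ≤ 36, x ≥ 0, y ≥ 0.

The region D is 0 ≤ r ≤ 6, 0 ≤ θ ≤ π/2 in polar coordinates, where x = r cos(θ), y = r sin(θ), and dA = r dr dθ.

Under the substitution, the integrand becomes 5exp(-r^2), so

    ∬_D (5exp(-x^2 - y^2)) dA = ∫_{0}^{π/2} ∫_{0}^{6} (5exp(-r^2)) · r dr dθ.

Inner integral (in r): ∫_{0}^{6} (5exp(-r^2)) · r dr = 5/2 - 5exp(-36)/2.

Outer integral (in θ): ∫_{0}^{π/2} (5/2 - 5exp(-36)/2) dθ = -5π (1 - exp(36))exp(-36)/4.

Therefore ∬_D (5exp(-x^2 - y^2)) dA = -5π (1 - exp(36))exp(-36)/4.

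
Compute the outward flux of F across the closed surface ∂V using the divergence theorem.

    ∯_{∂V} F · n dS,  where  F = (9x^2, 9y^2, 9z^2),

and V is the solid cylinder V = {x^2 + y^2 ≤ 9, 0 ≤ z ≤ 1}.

By the divergence theorem,

    ∯_{∂V} F · n dS = ∭_V (∇ · F) dV.

Compute the divergence:
    ∇ · F = ∂F_x/∂x + ∂F_y/∂y + ∂F_z/∂z = 18x + 18y + 18z.

In cylindrical coordinates, x = r cos(θ), y = r sin(θ), z = z, dV = r dr dθ dz, with 0 ≤ r ≤ 3, 0 ≤ θ ≤ 2π, 0 ≤ z ≤ 1.

The integrand, after substitution and multiplying by the volume element, becomes (18sqrt(2)r sin(θ + π/4) + 18z) · r, so

    ∭_V (∇·F) dV = ∫_0^{2π} ∫_0^{3} ∫_0^{1} (18sqrt(2)r sin(θ + π/4) + 18z) · r dz dr dθ.

Inner (z from 0 to 1): 9r (2sqrt(2)r sin(θ + π/4) + 1).
Middle (r from 0 to 3): 162sqrt(2)sin(θ + π/4) + 81/2.
Outer (θ from 0 to 2π): 81π.

Therefore ∯_{∂V} F · n dS = 81π.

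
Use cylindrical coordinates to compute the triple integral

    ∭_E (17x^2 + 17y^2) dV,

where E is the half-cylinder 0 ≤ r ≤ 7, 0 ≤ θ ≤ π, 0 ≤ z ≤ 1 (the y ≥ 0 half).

In cylindrical coordinates, x = r cos(θ), y = r sin(θ), z = z, and dV = r dr dθ dz.

The integrand becomes 17r^2, so

    ∭_E (17x^2 + 17y^2) dV = ∫_{0}^{π} ∫_{0}^{7} ∫_{0}^{1} (17r^2) · r dz dr dθ.

Inner (z): 17r^3.
Middle (r from 0 to 7): 40817/4.
Outer (θ): 40817π/4.

Therefore the triple integral equals 40817π/4.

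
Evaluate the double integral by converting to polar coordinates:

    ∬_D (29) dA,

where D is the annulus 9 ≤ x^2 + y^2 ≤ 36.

The region D is 3 ≤ r ≤ 6, 0 ≤ θ ≤ 2π in polar coordinates, where x = r cos(θ), y = r sin(θ), and dA = r dr dθ.

Under the substitution, the integrand becomes 29, so

    ∬_D (29) dA = ∫_{0}^{2π} ∫_{3}^{6} (29) · r dr dθ.

Inner integral (in r): ∫_{3}^{6} (29) · r dr = 783/2.

Outer integral (in θ): ∫_{0}^{2π} (783/2) dθ = 783π.

Therefore ∬_D (29) dA = 783π.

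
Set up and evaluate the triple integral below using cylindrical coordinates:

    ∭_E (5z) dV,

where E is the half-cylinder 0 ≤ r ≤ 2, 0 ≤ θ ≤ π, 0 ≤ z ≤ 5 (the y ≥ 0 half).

In cylindrical coordinates, x = r cos(θ), y = r sin(θ), z = z, and dV = r dr dθ dz.

The integrand becomes 5z, so

    ∭_E (5z) dV = ∫_{0}^{π} ∫_{0}^{2} ∫_{0}^{5} (5z) · r dz dr dθ.

Inner (z): 125r/2.
Middle (r from 0 to 2): 125.
Outer (θ): 125π.

Therefore the triple integral equals 125π.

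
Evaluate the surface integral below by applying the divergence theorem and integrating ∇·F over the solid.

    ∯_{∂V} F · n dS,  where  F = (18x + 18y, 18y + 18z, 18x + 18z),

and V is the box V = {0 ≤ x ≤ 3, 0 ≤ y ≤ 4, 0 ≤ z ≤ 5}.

By the divergence theorem,

    ∯_{∂V} F · n dS = ∭_V (∇ · F) dV.

Compute the divergence:
    ∇ · F = ∂F_x/∂x + ∂F_y/∂y + ∂F_z/∂z = 18 + 18 + 18 = 54.

V is a rectangular box, so dV = dx dy dz with 0 ≤ x ≤ 3, 0 ≤ y ≤ 4, 0 ≤ z ≤ 5.

Integrate (54) over V as an iterated integral:

    ∭_V (∇·F) dV = ∫_0^{3} ∫_0^{4} ∫_0^{5} (54) dz dy dx.

Inner (z from 0 to 5): 270.
Middle (y from 0 to 4): 1080.
Outer (x from 0 to 3): 3240.

Therefore ∯_{∂V} F · n dS = 3240.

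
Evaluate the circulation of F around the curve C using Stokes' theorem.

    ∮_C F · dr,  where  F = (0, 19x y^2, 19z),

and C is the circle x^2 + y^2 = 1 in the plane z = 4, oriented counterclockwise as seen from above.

Let S be the flat disk x^2 + y^2 ≤ 1 in the plane z = 4, with upward unit normal n̂ = ẑ. By Stokes' theorem,

    ∮_C F · dr = ∬_S (∇ × F) · n̂ dS = ∬_D (curl F)_z dA,

where D is the disk x^2 + y^2 ≤ 1.

Compute the curl of F = (0, 19x y^2, 19z):
    (∇ × F)_x = ∂F_z/∂y - ∂F_y/∂z = 0,
    (∇ × F)_y = ∂F_x/∂z - ∂F_z/∂x = 0,
    (∇ × F)_z = ∂F_y/∂x - ∂F_x/∂y = 19y^2.

On z = 4, (curl F)_z = 19y^2.

Convert to polar (x = r cos θ, y = r sin θ, dA = r dr dθ); the integrand becomes 19r^2sin(θ)^2, so

    ∬_D (curl F)_z dA = ∫_0^{2π} ∫_0^{1} (19r^2sin(θ)^2) · r dr dθ.

Inner (r from 0 to 1): 19sin(θ)^2/4.
Outer (θ from 0 to 2π): 19π/4.

Therefore ∮_C F · dr = 19π/4.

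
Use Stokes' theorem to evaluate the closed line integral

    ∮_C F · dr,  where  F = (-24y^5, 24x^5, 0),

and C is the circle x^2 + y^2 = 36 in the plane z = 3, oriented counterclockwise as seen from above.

Let S be the flat disk x^2 + y^2 ≤ 36 in the plane z = 3, with upward unit normal n̂ = ẑ. By Stokes' theorem,

    ∮_C F · dr = ∬_S (∇ × F) · n̂ dS = ∬_D (curl F)_z dA,

where D is the disk x^2 + y^2 ≤ 36.

Compute the curl of F = (-24y^5, 24x^5, 0):
    (∇ × F)_x = ∂F_z/∂y - ∂F_y/∂z = 0,
    (∇ × F)_y = ∂F_x/∂z - ∂F_z/∂x = 0,
    (∇ × F)_z = ∂F_y/∂x - ∂F_x/∂y = 120x^4 + 120y^4.

On z = 3, (curl F)_z = 120x^4 + 120y^4.

Convert to polar (x = r cos θ, y = r sin θ, dA = r dr dθ); the integrand becomes 120r^4(sin(θ)^4 + cos(θ)^4), so

    ∬_D (curl F)_z dA = ∫_0^{2π} ∫_0^{6} (120r^4(sin(θ)^4 + cos(θ)^4)) · r dr dθ.

Inner (r from 0 to 6): 933120sin(θ)^4 + 933120cos(θ)^4.
Outer (θ from 0 to 2π): 1399680π.

Therefore ∮_C F · dr = 1399680π.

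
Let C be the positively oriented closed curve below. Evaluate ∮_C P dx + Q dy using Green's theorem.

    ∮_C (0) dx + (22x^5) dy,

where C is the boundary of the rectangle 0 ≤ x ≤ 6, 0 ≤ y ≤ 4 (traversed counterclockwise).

Green's theorem converts the closed line integral into a double integral over the enclosed region D:

    ∮_C P dx + Q dy = ∬_D (∂Q/∂x - ∂P/∂y) dA.

Here P = 0, Q = 22x^5, so

    ∂Q/∂x = 110x^4,    ∂P/∂y = 0,
    ∂Q/∂x - ∂P/∂y = 110x^4.

D is the region 0 ≤ x ≤ 6, 0 ≤ y ≤ 4. Evaluating the double integral:

    ∬_D (110x^4) dA = ∫_0^{6} ∫_0^{4} (110x^4) dy dx.

Inner (y from 0 to 4): 440x^4.
Outer (x from 0 to 6): 684288.

Therefore ∮_C P dx + Q dy = 684288.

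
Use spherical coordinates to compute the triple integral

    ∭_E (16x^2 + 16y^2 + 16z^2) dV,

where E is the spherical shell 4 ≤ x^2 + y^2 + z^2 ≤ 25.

In spherical coordinates, x = ρ sin(φ) cos(θ), y = ρ sin(φ) sin(θ), z = ρ cos(φ), and dV = ρ^2 sin(φ) dρ dφ dθ.

The integrand becomes 16ρ^2, so

    ∭_E (16x^2 + 16y^2 + 16z^2) dV = ∫_{0}^{2π} ∫_{0}^{π} ∫_{2}^{5} (16ρ^2) · ρ^2 sin(φ) dρ dφ dθ.

Inner (ρ): 49488sin(φ)/5.
Middle (φ): 98976/5.
Outer (θ): 197952π/5.

Therefore the triple integral equals 197952π/5.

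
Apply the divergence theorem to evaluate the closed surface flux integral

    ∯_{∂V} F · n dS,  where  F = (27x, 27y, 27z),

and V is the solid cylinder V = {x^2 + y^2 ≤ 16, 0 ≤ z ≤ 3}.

By the divergence theorem,

    ∯_{∂V} F · n dS = ∭_V (∇ · F) dV.

Compute the divergence:
    ∇ · F = ∂F_x/∂x + ∂F_y/∂y + ∂F_z/∂z = 27 + 27 + 27 = 81.

In cylindrical coordinates, x = r cos(θ), y = r sin(θ), z = z, dV = r dr dθ dz, with 0 ≤ r ≤ 4, 0 ≤ θ ≤ 2π, 0 ≤ z ≤ 3.

The integrand, after substitution and multiplying by the volume element, becomes (81) · r, so

    ∭_V (∇·F) dV = ∫_0^{2π} ∫_0^{4} ∫_0^{3} (81) · r dz dr dθ.

Inner (z from 0 to 3): 243r.
Middle (r from 0 to 4): 1944.
Outer (θ from 0 to 2π): 3888π.

Therefore ∯_{∂V} F · n dS = 3888π.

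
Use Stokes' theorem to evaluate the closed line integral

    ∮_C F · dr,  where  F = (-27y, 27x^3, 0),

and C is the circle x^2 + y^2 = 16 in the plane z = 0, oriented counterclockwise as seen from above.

Let S be the flat disk x^2 + y^2 ≤ 16 in the plane z = 0, with upward unit normal n̂ = ẑ. By Stokes' theorem,

    ∮_C F · dr = ∬_S (∇ × F) · n̂ dS = ∬_D (curl F)_z dA,

where D is the disk x^2 + y^2 ≤ 16.

Compute the curl of F = (-27y, 27x^3, 0):
    (∇ × F)_x = ∂F_z/∂y - ∂F_y/∂z = 0,
    (∇ × F)_y = ∂F_x/∂z - ∂F_z/∂x = 0,
    (∇ × F)_z = ∂F_y/∂x - ∂F_x/∂y = 81x^2 + 27.

On z = 0, (curl F)_z = 81x^2 + 27.

Convert to polar (x = r cos θ, y = r sin θ, dA = r dr dθ); the integrand becomes 81r^2cos(θ)^2 + 27, so

    ∬_D (curl F)_z dA = ∫_0^{2π} ∫_0^{4} (81r^2cos(θ)^2 + 27) · r dr dθ.

Inner (r from 0 to 4): 5184cos(θ)^2 + 216.
Outer (θ from 0 to 2π): 5616π.

Therefore ∮_C F · dr = 5616π.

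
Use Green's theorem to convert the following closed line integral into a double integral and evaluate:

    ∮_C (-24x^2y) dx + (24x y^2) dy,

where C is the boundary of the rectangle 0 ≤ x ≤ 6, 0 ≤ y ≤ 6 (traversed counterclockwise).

Green's theorem converts the closed line integral into a double integral over the enclosed region D:

    ∮_C P dx + Q dy = ∬_D (∂Q/∂x - ∂P/∂y) dA.

Here P = -24x^2y, Q = 24x y^2, so

    ∂Q/∂x = 24y^2,    ∂P/∂y = -24x^2,
    ∂Q/∂x - ∂P/∂y = 24x^2 + 24y^2.

D is the region 0 ≤ x ≤ 6, 0 ≤ y ≤ 6. Evaluating the double integral:

    ∬_D (24x^2 + 24y^2) dA = ∫_0^{6} ∫_0^{6} (24x^2 + 24y^2) dy dx.

Inner (y from 0 to 6): 144x^2 + 1728.
Outer (x from 0 to 6): 20736.

Therefore ∮_C P dx + Q dy = 20736.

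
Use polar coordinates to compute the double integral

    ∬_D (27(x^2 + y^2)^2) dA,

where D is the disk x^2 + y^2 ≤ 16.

The region D is 0 ≤ r ≤ 4, 0 ≤ θ ≤ 2π in polar coordinates, where x = r cos(θ), y = r sin(θ), and dA = r dr dθ.

Under the substitution, the integrand becomes 27r^4, so

    ∬_D (27(x^2 + y^2)^2) dA = ∫_{0}^{2π} ∫_{0}^{4} (27r^4) · r dr dθ.

Inner integral (in r): ∫_{0}^{4} (27r^4) · r dr = 18432.

Outer integral (in θ): ∫_{0}^{2π} (18432) dθ = 36864π.

Therefore ∬_D (27(x^2 + y^2)^2) dA = 36864π.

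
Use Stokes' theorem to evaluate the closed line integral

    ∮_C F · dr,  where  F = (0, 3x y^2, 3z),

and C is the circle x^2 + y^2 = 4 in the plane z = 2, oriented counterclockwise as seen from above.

Let S be the flat disk x^2 + y^2 ≤ 4 in the plane z = 2, with upward unit normal n̂ = ẑ. By Stokes' theorem,

    ∮_C F · dr = ∬_S (∇ × F) · n̂ dS = ∬_D (curl F)_z dA,

where D is the disk x^2 + y^2 ≤ 4.

Compute the curl of F = (0, 3x y^2, 3z):
    (∇ × F)_x = ∂F_z/∂y - ∂F_y/∂z = 0,
    (∇ × F)_y = ∂F_x/∂z - ∂F_z/∂x = 0,
    (∇ × F)_z = ∂F_y/∂x - ∂F_x/∂y = 3y^2.

On z = 2, (curl F)_z = 3y^2.

Convert to polar (x = r cos θ, y = r sin θ, dA = r dr dθ); the integrand becomes 3r^2sin(θ)^2, so

    ∬_D (curl F)_z dA = ∫_0^{2π} ∫_0^{2} (3r^2sin(θ)^2) · r dr dθ.

Inner (r from 0 to 2): 12sin(θ)^2.
Outer (θ from 0 to 2π): 12π.

Therefore ∮_C F · dr = 12π.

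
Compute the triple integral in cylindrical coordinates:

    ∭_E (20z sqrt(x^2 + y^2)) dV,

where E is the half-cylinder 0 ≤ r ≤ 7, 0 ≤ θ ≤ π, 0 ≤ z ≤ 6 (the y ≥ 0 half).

In cylindrical coordinates, x = r cos(θ), y = r sin(θ), z = z, and dV = r dr dθ dz.

The integrand becomes 20r z, so

    ∭_E (20z sqrt(x^2 + y^2)) dV = ∫_{0}^{π} ∫_{0}^{7} ∫_{0}^{6} (20r z) · r dz dr dθ.

Inner (z): 360r^2.
Middle (r from 0 to 7): 41160.
Outer (θ): 41160π.

Therefore the triple integral equals 41160π.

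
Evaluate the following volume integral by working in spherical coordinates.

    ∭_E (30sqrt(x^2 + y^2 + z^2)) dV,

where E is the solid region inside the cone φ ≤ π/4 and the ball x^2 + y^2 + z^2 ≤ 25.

In spherical coordinates, x = ρ sin(φ) cos(θ), y = ρ sin(φ) sin(θ), z = ρ cos(φ), and dV = ρ^2 sin(φ) dρ dφ dθ.

The integrand becomes 30ρ, so

    ∭_E (30sqrt(x^2 + y^2 + z^2)) dV = ∫_{0}^{2π} ∫_{0}^{π/4} ∫_{0}^{5} (30ρ) · ρ^2 sin(φ) dρ dφ dθ.

Inner (ρ): 9375sin(φ)/2.
Middle (φ): 9375/2 - 9375sqrt(2)/4.
Outer (θ): 9375π (2 - sqrt(2))/2.

Therefore the triple integral equals 9375π (2 - sqrt(2))/2.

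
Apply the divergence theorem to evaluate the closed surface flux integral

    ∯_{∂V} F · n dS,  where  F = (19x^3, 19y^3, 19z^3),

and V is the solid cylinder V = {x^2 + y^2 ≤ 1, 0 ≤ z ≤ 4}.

By the divergence theorem,

    ∯_{∂V} F · n dS = ∭_V (∇ · F) dV.

Compute the divergence:
    ∇ · F = ∂F_x/∂x + ∂F_y/∂y + ∂F_z/∂z = 57x^2 + 57y^2 + 57z^2.

In cylindrical coordinates, x = r cos(θ), y = r sin(θ), z = z, dV = r dr dθ dz, with 0 ≤ r ≤ 1, 0 ≤ θ ≤ 2π, 0 ≤ z ≤ 4.

The integrand, after substitution and multiplying by the volume element, becomes (57r^2 + 57z^2) · r, so

    ∭_V (∇·F) dV = ∫_0^{2π} ∫_0^{1} ∫_0^{4} (57r^2 + 57z^2) · r dz dr dθ.

Inner (z from 0 to 4): 228r^3 + 1216r.
Middle (r from 0 to 1): 665.
Outer (θ from 0 to 2π): 1330π.

Therefore ∯_{∂V} F · n dS = 1330π.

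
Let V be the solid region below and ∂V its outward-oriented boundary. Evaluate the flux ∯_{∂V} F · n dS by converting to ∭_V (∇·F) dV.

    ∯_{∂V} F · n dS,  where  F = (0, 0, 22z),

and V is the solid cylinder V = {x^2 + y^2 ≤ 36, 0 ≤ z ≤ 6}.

By the divergence theorem,

    ∯_{∂V} F · n dS = ∭_V (∇ · F) dV.

Compute the divergence:
    ∇ · F = ∂F_x/∂x + ∂F_y/∂y + ∂F_z/∂z = 0 + 0 + 22 = 22.

In cylindrical coordinates, x = r cos(θ), y = r sin(θ), z = z, dV = r dr dθ dz, with 0 ≤ r ≤ 6, 0 ≤ θ ≤ 2π, 0 ≤ z ≤ 6.

The integrand, after substitution and multiplying by the volume element, becomes (22) · r, so

    ∭_V (∇·F) dV = ∫_0^{2π} ∫_0^{6} ∫_0^{6} (22) · r dz dr dθ.

Inner (z from 0 to 6): 132r.
Middle (r from 0 to 6): 2376.
Outer (θ from 0 to 2π): 4752π.

Therefore ∯_{∂V} F · n dS = 4752π.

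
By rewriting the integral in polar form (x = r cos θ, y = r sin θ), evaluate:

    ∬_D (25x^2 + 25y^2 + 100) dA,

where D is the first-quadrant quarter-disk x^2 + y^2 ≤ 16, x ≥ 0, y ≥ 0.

The region D is 0 ≤ r ≤ 4, 0 ≤ θ ≤ π/2 in polar coordinates, where x = r cos(θ), y = r sin(θ), and dA = r dr dθ.

Under the substitution, the integrand becomes 25r^2 + 100, so

    ∬_D (25x^2 + 25y^2 + 100) dA = ∫_{0}^{π/2} ∫_{0}^{4} (25r^2 + 100) · r dr dθ.

Inner integral (in r): ∫_{0}^{4} (25r^2 + 100) · r dr = 2400.

Outer integral (in θ): ∫_{0}^{π/2} (2400) dθ = 1200π.

Therefore ∬_D (25x^2 + 25y^2 + 100) dA = 1200π.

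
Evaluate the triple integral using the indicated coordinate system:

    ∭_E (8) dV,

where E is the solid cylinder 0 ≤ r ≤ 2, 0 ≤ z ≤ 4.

In cylindrical coordinates, x = r cos(θ), y = r sin(θ), z = z, and dV = r dr dθ dz.

The integrand becomes 8, so

    ∭_E (8) dV = ∫_{0}^{2π} ∫_{0}^{2} ∫_{0}^{4} (8) · r dz dr dθ.

Inner (z): 32r.
Middle (r from 0 to 2): 64.
Outer (θ): 128π.

Therefore the triple integral equals 128π.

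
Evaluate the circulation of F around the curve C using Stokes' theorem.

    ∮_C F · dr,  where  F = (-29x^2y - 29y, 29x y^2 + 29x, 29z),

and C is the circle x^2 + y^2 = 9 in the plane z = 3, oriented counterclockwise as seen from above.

Let S be the flat disk x^2 + y^2 ≤ 9 in the plane z = 3, with upward unit normal n̂ = ẑ. By Stokes' theorem,

    ∮_C F · dr = ∬_S (∇ × F) · n̂ dS = ∬_D (curl F)_z dA,

where D is the disk x^2 + y^2 ≤ 9.

Compute the curl of F = (-29x^2y - 29y, 29x y^2 + 29x, 29z):
    (∇ × F)_x = ∂F_z/∂y - ∂F_y/∂z = 0,
    (∇ × F)_y = ∂F_x/∂z - ∂F_z/∂x = 0,
    (∇ × F)_z = ∂F_y/∂x - ∂F_x/∂y = 29x^2 + 29y^2 + 58.

On z = 3, (curl F)_z = 29x^2 + 29y^2 + 58.

Convert to polar (x = r cos θ, y = r sin θ, dA = r dr dθ); the integrand becomes 29r^2 + 58, so

    ∬_D (curl F)_z dA = ∫_0^{2π} ∫_0^{3} (29r^2 + 58) · r dr dθ.

Inner (r from 0 to 3): 3393/4.
Outer (θ from 0 to 2π): 3393π/2.

Therefore ∮_C F · dr = 3393π/2.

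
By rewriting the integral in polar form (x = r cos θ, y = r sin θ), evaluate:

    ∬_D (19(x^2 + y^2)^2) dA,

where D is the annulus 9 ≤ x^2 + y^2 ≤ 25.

The region D is 3 ≤ r ≤ 5, 0 ≤ θ ≤ 2π in polar coordinates, where x = r cos(θ), y = r sin(θ), and dA = r dr dθ.

Under the substitution, the integrand becomes 19r^4, so

    ∬_D (19(x^2 + y^2)^2) dA = ∫_{0}^{2π} ∫_{3}^{5} (19r^4) · r dr dθ.

Inner integral (in r): ∫_{3}^{5} (19r^4) · r dr = 141512/3.

Outer integral (in θ): ∫_{0}^{2π} (141512/3) dθ = 283024π/3.

Therefore ∬_D (19(x^2 + y^2)^2) dA = 283024π/3.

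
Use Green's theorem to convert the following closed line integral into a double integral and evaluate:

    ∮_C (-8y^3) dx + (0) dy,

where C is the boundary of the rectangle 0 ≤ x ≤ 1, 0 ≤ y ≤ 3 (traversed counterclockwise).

Green's theorem converts the closed line integral into a double integral over the enclosed region D:

    ∮_C P dx + Q dy = ∬_D (∂Q/∂x - ∂P/∂y) dA.

Here P = -8y^3, Q = 0, so

    ∂Q/∂x = 0,    ∂P/∂y = -24y^2,
    ∂Q/∂x - ∂P/∂y = 24y^2.

D is the region 0 ≤ x ≤ 1, 0 ≤ y ≤ 3. Evaluating the double integral:

    ∬_D (24y^2) dA = ∫_0^{1} ∫_0^{3} (24y^2) dy dx.

Inner (y from 0 to 3): 216.
Outer (x from 0 to 1): 216.

Therefore ∮_C P dx + Q dy = 216.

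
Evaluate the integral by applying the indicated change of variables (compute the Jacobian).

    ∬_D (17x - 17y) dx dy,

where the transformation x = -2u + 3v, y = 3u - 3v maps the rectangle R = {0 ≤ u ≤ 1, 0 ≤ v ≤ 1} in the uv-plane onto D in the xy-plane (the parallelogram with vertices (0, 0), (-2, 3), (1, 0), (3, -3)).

Compute the Jacobian determinant of (x, y) with respect to (u, v):

    ∂(x,y)/∂(u,v) = | -2  3 | = (-2)(-3) - (3)(3) = -3.
                   | 3  -3 |

Its absolute value is |J| = 3 (the area scaling factor).

Substituting x = -2u + 3v, y = 3u - 3v into the integrand,

    17x - 17y → -85u + 102v,

so the integral becomes

    ∬_R (-85u + 102v) · |J| du dv = ∫_0^1 ∫_0^1 (-255u + 306v) dv du.

Inner (v): 153 - 255u.
Outer (u): 51/2.

Therefore ∬_D (17x - 17y) dx dy = 51/2.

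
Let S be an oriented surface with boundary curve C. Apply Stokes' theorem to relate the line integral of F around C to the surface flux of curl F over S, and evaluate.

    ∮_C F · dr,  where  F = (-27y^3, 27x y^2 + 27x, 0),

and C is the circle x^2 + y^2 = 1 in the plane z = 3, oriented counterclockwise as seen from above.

Let S be the flat disk x^2 + y^2 ≤ 1 in the plane z = 3, with upward unit normal n̂ = ẑ. By Stokes' theorem,

    ∮_C F · dr = ∬_S (∇ × F) · n̂ dS = ∬_D (curl F)_z dA,

where D is the disk x^2 + y^2 ≤ 1.

Compute the curl of F = (-27y^3, 27x y^2 + 27x, 0):
    (∇ × F)_x = ∂F_z/∂y - ∂F_y/∂z = 0,
    (∇ × F)_y = ∂F_x/∂z - ∂F_z/∂x = 0,
    (∇ × F)_z = ∂F_y/∂x - ∂F_x/∂y = 108y^2 + 27.

On z = 3, (curl F)_z = 108y^2 + 27.

Convert to polar (x = r cos θ, y = r sin θ, dA = r dr dθ); the integrand becomes 108r^2sin(θ)^2 + 27, so

    ∬_D (curl F)_z dA = ∫_0^{2π} ∫_0^{1} (108r^2sin(θ)^2 + 27) · r dr dθ.

Inner (r from 0 to 1): 27sin(θ)^2 + 27/2.
Outer (θ from 0 to 2π): 54π.

Therefore ∮_C F · dr = 54π.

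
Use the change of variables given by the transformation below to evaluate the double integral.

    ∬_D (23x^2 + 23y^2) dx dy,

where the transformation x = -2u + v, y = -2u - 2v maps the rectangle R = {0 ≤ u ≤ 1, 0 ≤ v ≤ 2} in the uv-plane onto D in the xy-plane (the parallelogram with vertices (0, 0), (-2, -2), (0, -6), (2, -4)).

Compute the Jacobian determinant of (x, y) with respect to (u, v):

    ∂(x,y)/∂(u,v) = | -2  1 | = (-2)(-2) - (1)(-2) = 6.
                   | -2  -2 |

Its absolute value is |J| = 6 (the area scaling factor).

Substituting x = -2u + v, y = -2u - 2v into the integrand,

    23x^2 + 23y^2 → 184u^2 + 92u v + 115v^2,

so the integral becomes

    ∬_R (184u^2 + 92u v + 115v^2) · |J| du dv = ∫_0^1 ∫_0^2 (1104u^2 + 552u v + 690v^2) dv du.

Inner (v): 2208u^2 + 1104u + 1840.
Outer (u): 3128.

Therefore ∬_D (23x^2 + 23y^2) dx dy = 3128.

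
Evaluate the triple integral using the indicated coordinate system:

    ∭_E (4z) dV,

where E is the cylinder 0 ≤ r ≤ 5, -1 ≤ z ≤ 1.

In cylindrical coordinates, x = r cos(θ), y = r sin(θ), z = z, and dV = r dr dθ dz.

The integrand becomes 4z, so

    ∭_E (4z) dV = ∫_{0}^{2π} ∫_{0}^{5} ∫_{-1}^{1} (4z) · r dz dr dθ.

Inner (z): 0.
Middle (r from 0 to 5): 0.
Outer (θ): 0.

Therefore the triple integral equals 0.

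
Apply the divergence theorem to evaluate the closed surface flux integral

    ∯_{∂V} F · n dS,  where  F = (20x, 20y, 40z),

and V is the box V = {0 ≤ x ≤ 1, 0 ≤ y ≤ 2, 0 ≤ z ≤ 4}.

By the divergence theorem,

    ∯_{∂V} F · n dS = ∭_V (∇ · F) dV.

Compute the divergence:
    ∇ · F = ∂F_x/∂x + ∂F_y/∂y + ∂F_z/∂z = 20 + 20 + 40 = 80.

V is a rectangular box, so dV = dx dy dz with 0 ≤ x ≤ 1, 0 ≤ y ≤ 2, 0 ≤ z ≤ 4.

Integrate (80) over V as an iterated integral:

    ∭_V (∇·F) dV = ∫_0^{1} ∫_0^{2} ∫_0^{4} (80) dz dy dx.

Inner (z from 0 to 4): 320.
Middle (y from 0 to 2): 640.
Outer (x from 0 to 1): 640.

Therefore ∯_{∂V} F · n dS = 640.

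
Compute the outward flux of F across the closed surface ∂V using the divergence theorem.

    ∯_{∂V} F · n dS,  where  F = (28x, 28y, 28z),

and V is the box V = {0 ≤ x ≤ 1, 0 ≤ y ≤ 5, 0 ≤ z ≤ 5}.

By the divergence theorem,

    ∯_{∂V} F · n dS = ∭_V (∇ · F) dV.

Compute the divergence:
    ∇ · F = ∂F_x/∂x + ∂F_y/∂y + ∂F_z/∂z = 28 + 28 + 28 = 84.

V is a rectangular box, so dV = dx dy dz with 0 ≤ x ≤ 1, 0 ≤ y ≤ 5, 0 ≤ z ≤ 5.

Integrate (84) over V as an iterated integral:

    ∭_V (∇·F) dV = ∫_0^{1} ∫_0^{5} ∫_0^{5} (84) dz dy dx.

Inner (z from 0 to 5): 420.
Middle (y from 0 to 5): 2100.
Outer (x from 0 to 1): 2100.

Therefore ∯_{∂V} F · n dS = 2100.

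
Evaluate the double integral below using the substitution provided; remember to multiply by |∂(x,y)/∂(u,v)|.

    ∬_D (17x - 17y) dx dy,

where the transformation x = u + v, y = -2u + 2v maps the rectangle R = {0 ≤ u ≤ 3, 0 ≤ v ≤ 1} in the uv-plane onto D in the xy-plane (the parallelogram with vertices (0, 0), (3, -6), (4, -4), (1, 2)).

Compute the Jacobian determinant of (x, y) with respect to (u, v):

    ∂(x,y)/∂(u,v) = | 1  1 | = (1)(2) - (1)(-2) = 4.
                   | -2  2 |

Its absolute value is |J| = 4 (the area scaling factor).

Substituting x = u + v, y = -2u + 2v into the integrand,

    17x - 17y → 51u - 17v,

so the integral becomes

    ∬_R (51u - 17v) · |J| du dv = ∫_0^3 ∫_0^1 (204u - 68v) dv du.

Inner (v): 204u - 34.
Outer (u): 816.

Therefore ∬_D (17x - 17y) dx dy = 816.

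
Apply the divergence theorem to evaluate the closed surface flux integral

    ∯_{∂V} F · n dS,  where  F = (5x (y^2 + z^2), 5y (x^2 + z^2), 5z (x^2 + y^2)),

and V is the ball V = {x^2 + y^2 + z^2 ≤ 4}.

By the divergence theorem,

    ∯_{∂V} F · n dS = ∭_V (∇ · F) dV.

Compute the divergence:
    ∇ · F = ∂F_x/∂x + ∂F_y/∂y + ∂F_z/∂z = 5y^2 + 5z^2 + 5x^2 + 5z^2 + 5x^2 + 5y^2 = 10x^2 + 10y^2 + 10z^2.

In spherical coordinates, x = ρ sin(φ) cos(θ), y = ρ sin(φ) sin(θ), z = ρ cos(φ), dV = ρ^2 sin(φ) dρ dφ dθ, with 0 ≤ ρ ≤ 2, 0 ≤ φ ≤ π, 0 ≤ θ ≤ 2π.

The integrand, after substitution and multiplying by the volume element, becomes (10ρ^2) · ρ^2 sin(φ), so

    ∭_V (∇·F) dV = ∫_0^{2π} ∫_0^{π} ∫_0^{2} (10ρ^2) · ρ^2 sin(φ) dρ dφ dθ.

Inner (ρ from 0 to 2): 64sin(φ).
Middle (φ from 0 to π): 128.
Outer (θ from 0 to 2π): 256π.

Therefore ∯_{∂V} F · n dS = 256π.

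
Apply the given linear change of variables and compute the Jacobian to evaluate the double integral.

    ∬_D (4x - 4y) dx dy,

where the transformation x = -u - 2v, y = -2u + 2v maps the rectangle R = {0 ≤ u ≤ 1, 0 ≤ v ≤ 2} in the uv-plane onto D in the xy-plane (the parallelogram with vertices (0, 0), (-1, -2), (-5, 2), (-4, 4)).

Compute the Jacobian determinant of (x, y) with respect to (u, v):

    ∂(x,y)/∂(u,v) = | -1  -2 | = (-1)(2) - (-2)(-2) = -6.
                   | -2  2 |

Its absolute value is |J| = 6 (the area scaling factor).

Substituting x = -u - 2v, y = -2u + 2v into the integrand,

    4x - 4y → 4u - 16v,

so the integral becomes

    ∬_R (4u - 16v) · |J| du dv = ∫_0^1 ∫_0^2 (24u - 96v) dv du.

Inner (v): 48u - 192.
Outer (u): -168.

Therefore ∬_D (4x - 4y) dx dy = -168.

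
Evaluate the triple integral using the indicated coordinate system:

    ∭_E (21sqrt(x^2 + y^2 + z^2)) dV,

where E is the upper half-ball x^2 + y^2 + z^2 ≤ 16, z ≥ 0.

In spherical coordinates, x = ρ sin(φ) cos(θ), y = ρ sin(φ) sin(θ), z = ρ cos(φ), and dV = ρ^2 sin(φ) dρ dφ dθ.

The integrand becomes 21ρ, so

    ∭_E (21sqrt(x^2 + y^2 + z^2)) dV = ∫_{0}^{2π} ∫_{0}^{π/2} ∫_{0}^{4} (21ρ) · ρ^2 sin(φ) dρ dφ dθ.

Inner (ρ): 1344sin(φ).
Middle (φ): 1344.
Outer (θ): 2688π.

Therefore the triple integral equals 2688π.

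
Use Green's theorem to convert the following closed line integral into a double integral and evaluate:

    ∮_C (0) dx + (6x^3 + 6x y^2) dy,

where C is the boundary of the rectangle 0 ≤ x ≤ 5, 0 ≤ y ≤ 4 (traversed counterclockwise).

Green's theorem converts the closed line integral into a double integral over the enclosed region D:

    ∮_C P dx + Q dy = ∬_D (∂Q/∂x - ∂P/∂y) dA.

Here P = 0, Q = 6x^3 + 6x y^2, so

    ∂Q/∂x = 18x^2 + 6y^2,    ∂P/∂y = 0,
    ∂Q/∂x - ∂P/∂y = 18x^2 + 6y^2.

D is the region 0 ≤ x ≤ 5, 0 ≤ y ≤ 4. Evaluating the double integral:

    ∬_D (18x^2 + 6y^2) dA = ∫_0^{5} ∫_0^{4} (18x^2 + 6y^2) dy dx.

Inner (y from 0 to 4): 72x^2 + 128.
Outer (x from 0 to 5): 3640.

Therefore ∮_C P dx + Q dy = 3640.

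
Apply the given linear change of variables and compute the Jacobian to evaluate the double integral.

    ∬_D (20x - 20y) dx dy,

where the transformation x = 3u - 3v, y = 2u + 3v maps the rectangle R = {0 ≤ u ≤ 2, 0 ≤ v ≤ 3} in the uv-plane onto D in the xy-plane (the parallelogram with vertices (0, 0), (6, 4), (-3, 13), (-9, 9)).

Compute the Jacobian determinant of (x, y) with respect to (u, v):

    ∂(x,y)/∂(u,v) = | 3  -3 | = (3)(3) - (-3)(2) = 15.
                   | 2  3 |

Its absolute value is |J| = 15 (the area scaling factor).

Substituting x = 3u - 3v, y = 2u + 3v into the integrand,

    20x - 20y → 20u - 120v,

so the integral becomes

    ∬_R (20u - 120v) · |J| du dv = ∫_0^2 ∫_0^3 (300u - 1800v) dv du.

Inner (v): 900u - 8100.
Outer (u): -14400.

Therefore ∬_D (20x - 20y) dx dy = -14400.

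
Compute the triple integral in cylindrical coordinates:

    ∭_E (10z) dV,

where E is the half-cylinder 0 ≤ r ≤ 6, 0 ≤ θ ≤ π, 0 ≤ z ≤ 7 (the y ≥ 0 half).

In cylindrical coordinates, x = r cos(θ), y = r sin(θ), z = z, and dV = r dr dθ dz.

The integrand becomes 10z, so

    ∭_E (10z) dV = ∫_{0}^{π} ∫_{0}^{6} ∫_{0}^{7} (10z) · r dz dr dθ.

Inner (z): 245r.
Middle (r from 0 to 6): 4410.
Outer (θ): 4410π.

Therefore the triple integral equals 4410π.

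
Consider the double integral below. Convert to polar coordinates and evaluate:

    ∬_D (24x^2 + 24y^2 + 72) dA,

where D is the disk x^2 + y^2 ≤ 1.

The region D is 0 ≤ r ≤ 1, 0 ≤ θ ≤ 2π in polar coordinates, where x = r cos(θ), y = r sin(θ), and dA = r dr dθ.

Under the substitution, the integrand becomes 24r^2 + 72, so

    ∬_D (24x^2 + 24y^2 + 72) dA = ∫_{0}^{2π} ∫_{0}^{1} (24r^2 + 72) · r dr dθ.

Inner integral (in r): ∫_{0}^{1} (24r^2 + 72) · r dr = 42.

Outer integral (in θ): ∫_{0}^{2π} (42) dθ = 84π.

Therefore ∬_D (24x^2 + 24y^2 + 72) dA = 84π.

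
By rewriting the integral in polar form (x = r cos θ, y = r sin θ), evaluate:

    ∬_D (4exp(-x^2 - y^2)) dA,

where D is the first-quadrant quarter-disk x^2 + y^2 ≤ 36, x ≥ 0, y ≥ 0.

The region D is 0 ≤ r ≤ 6, 0 ≤ θ ≤ π/2 in polar coordinates, where x = r cos(θ), y = r sin(θ), and dA = r dr dθ.

Under the substitution, the integrand becomes 4exp(-r^2), so

    ∬_D (4exp(-x^2 - y^2)) dA = ∫_{0}^{π/2} ∫_{0}^{6} (4exp(-r^2)) · r dr dθ.

Inner integral (in r): ∫_{0}^{6} (4exp(-r^2)) · r dr = 2 - 2exp(-36).

Outer integral (in θ): ∫_{0}^{π/2} (2 - 2exp(-36)) dθ = -π exp(-36) + π.

Therefore ∬_D (4exp(-x^2 - y^2)) dA = -π exp(-36) + π.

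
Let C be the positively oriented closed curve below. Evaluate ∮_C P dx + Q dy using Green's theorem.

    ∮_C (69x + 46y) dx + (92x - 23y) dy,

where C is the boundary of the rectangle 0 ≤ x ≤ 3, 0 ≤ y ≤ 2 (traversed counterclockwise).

Green's theorem converts the closed line integral into a double integral over the enclosed region D:

    ∮_C P dx + Q dy = ∬_D (∂Q/∂x - ∂P/∂y) dA.

Here P = 69x + 46y, Q = 92x - 23y, so

    ∂Q/∂x = 92,    ∂P/∂y = 46,
    ∂Q/∂x - ∂P/∂y = 46.

D is the region 0 ≤ x ≤ 3, 0 ≤ y ≤ 2. Evaluating the double integral:

    ∬_D (46) dA = ∫_0^{3} ∫_0^{2} (46) dy dx.

Inner (y from 0 to 2): 92.
Outer (x from 0 to 3): 276.

Therefore ∮_C P dx + Q dy = 276.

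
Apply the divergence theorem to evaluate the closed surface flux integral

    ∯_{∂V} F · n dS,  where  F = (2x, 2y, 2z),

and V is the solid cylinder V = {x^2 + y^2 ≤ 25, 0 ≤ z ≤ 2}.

By the divergence theorem,

    ∯_{∂V} F · n dS = ∭_V (∇ · F) dV.

Compute the divergence:
    ∇ · F = ∂F_x/∂x + ∂F_y/∂y + ∂F_z/∂z = 2 + 2 + 2 = 6.

In cylindrical coordinates, x = r cos(θ), y = r sin(θ), z = z, dV = r dr dθ dz, with 0 ≤ r ≤ 5, 0 ≤ θ ≤ 2π, 0 ≤ z ≤ 2.

The integrand, after substitution and multiplying by the volume element, becomes (6) · r, so

    ∭_V (∇·F) dV = ∫_0^{2π} ∫_0^{5} ∫_0^{2} (6) · r dz dr dθ.

Inner (z from 0 to 2): 12r.
Middle (r from 0 to 5): 150.
Outer (θ from 0 to 2π): 300π.

Therefore ∯_{∂V} F · n dS = 300π.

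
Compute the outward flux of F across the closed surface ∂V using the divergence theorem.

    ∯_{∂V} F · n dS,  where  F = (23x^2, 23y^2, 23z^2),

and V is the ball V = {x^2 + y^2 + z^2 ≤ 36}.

By the divergence theorem,

    ∯_{∂V} F · n dS = ∭_V (∇ · F) dV.

Compute the divergence:
    ∇ · F = ∂F_x/∂x + ∂F_y/∂y + ∂F_z/∂z = 46x + 46y + 46z.

In spherical coordinates, x = ρ sin(φ) cos(θ), y = ρ sin(φ) sin(θ), z = ρ cos(φ), dV = ρ^2 sin(φ) dρ dφ dθ, with 0 ≤ ρ ≤ 6, 0 ≤ φ ≤ π, 0 ≤ θ ≤ 2π.

The integrand, after substitution and multiplying by the volume element, becomes (46ρ (sqrt(2)sin(φ)sin(θ + π/4) + cos(φ))) · ρ^2 sin(φ), so

    ∭_V (∇·F) dV = ∫_0^{2π} ∫_0^{π} ∫_0^{6} (46ρ (sqrt(2)sin(φ)sin(θ + π/4) + cos(φ))) · ρ^2 sin(φ) dρ dφ dθ.

Inner (ρ from 0 to 6): 14904(sqrt(2)sin(φ)sin(θ + π/4) + cos(φ))sin(φ).
Middle (φ from 0 to π): 7452sqrt(2)π sin(θ + π/4).
Outer (θ from 0 to 2π): 0.

Therefore ∯_{∂V} F · n dS = 0.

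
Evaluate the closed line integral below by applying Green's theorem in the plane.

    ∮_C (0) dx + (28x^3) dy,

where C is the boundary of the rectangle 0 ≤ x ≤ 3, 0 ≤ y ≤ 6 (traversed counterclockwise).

Green's theorem converts the closed line integral into a double integral over the enclosed region D:

    ∮_C P dx + Q dy = ∬_D (∂Q/∂x - ∂P/∂y) dA.

Here P = 0, Q = 28x^3, so

    ∂Q/∂x = 84x^2,    ∂P/∂y = 0,
    ∂Q/∂x - ∂P/∂y = 84x^2.

D is the region 0 ≤ x ≤ 3, 0 ≤ y ≤ 6. Evaluating the double integral:

    ∬_D (84x^2) dA = ∫_0^{3} ∫_0^{6} (84x^2) dy dx.

Inner (y from 0 to 6): 504x^2.
Outer (x from 0 to 3): 4536.

Therefore ∮_C P dx + Q dy = 4536.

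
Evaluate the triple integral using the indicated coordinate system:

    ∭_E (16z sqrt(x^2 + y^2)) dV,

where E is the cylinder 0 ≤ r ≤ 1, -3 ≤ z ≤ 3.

In cylindrical coordinates, x = r cos(θ), y = r sin(θ), z = z, and dV = r dr dθ dz.

The integrand becomes 16r z, so

    ∭_E (16z sqrt(x^2 + y^2)) dV = ∫_{0}^{2π} ∫_{0}^{1} ∫_{-3}^{3} (16r z) · r dz dr dθ.

Inner (z): 0.
Middle (r from 0 to 1): 0.
Outer (θ): 0.

Therefore the triple integral equals 0.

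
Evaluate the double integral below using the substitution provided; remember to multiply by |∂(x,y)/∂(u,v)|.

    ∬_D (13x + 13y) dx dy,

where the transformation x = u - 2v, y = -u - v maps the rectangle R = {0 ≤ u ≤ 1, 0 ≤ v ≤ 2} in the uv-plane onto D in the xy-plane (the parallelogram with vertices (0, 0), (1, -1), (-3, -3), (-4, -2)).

Compute the Jacobian determinant of (x, y) with respect to (u, v):

    ∂(x,y)/∂(u,v) = | 1  -2 | = (1)(-1) - (-2)(-1) = -3.
                   | -1  -1 |

Its absolute value is |J| = 3 (the area scaling factor).

Substituting x = u - 2v, y = -u - v into the integrand,

    13x + 13y → -39v,

so the integral becomes

    ∬_R (-39v) · |J| du dv = ∫_0^1 ∫_0^2 (-117v) dv du.

Inner (v): -234.
Outer (u): -234.

Therefore ∬_D (13x + 13y) dx dy = -234.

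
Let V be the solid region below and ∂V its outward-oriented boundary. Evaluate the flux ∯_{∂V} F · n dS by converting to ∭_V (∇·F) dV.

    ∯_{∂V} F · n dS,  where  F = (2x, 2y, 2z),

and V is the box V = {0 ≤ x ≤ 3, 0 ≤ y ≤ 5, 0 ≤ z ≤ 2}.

By the divergence theorem,

    ∯_{∂V} F · n dS = ∭_V (∇ · F) dV.

Compute the divergence:
    ∇ · F = ∂F_x/∂x + ∂F_y/∂y + ∂F_z/∂z = 2 + 2 + 2 = 6.

V is a rectangular box, so dV = dx dy dz with 0 ≤ x ≤ 3, 0 ≤ y ≤ 5, 0 ≤ z ≤ 2.

Integrate (6) over V as an iterated integral:

    ∭_V (∇·F) dV = ∫_0^{3} ∫_0^{5} ∫_0^{2} (6) dz dy dx.

Inner (z from 0 to 2): 12.
Middle (y from 0 to 5): 60.
Outer (x from 0 to 3): 180.

Therefore ∯_{∂V} F · n dS = 180.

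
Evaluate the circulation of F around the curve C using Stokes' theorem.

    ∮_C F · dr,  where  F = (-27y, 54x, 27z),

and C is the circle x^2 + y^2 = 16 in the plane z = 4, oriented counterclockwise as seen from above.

Let S be the flat disk x^2 + y^2 ≤ 16 in the plane z = 4, with upward unit normal n̂ = ẑ. By Stokes' theorem,

    ∮_C F · dr = ∬_S (∇ × F) · n̂ dS = ∬_D (curl F)_z dA,

where D is the disk x^2 + y^2 ≤ 16.

Compute the curl of F = (-27y, 54x, 27z):
    (∇ × F)_x = ∂F_z/∂y - ∂F_y/∂z = 0,
    (∇ × F)_y = ∂F_x/∂z - ∂F_z/∂x = 0,
    (∇ × F)_z = ∂F_y/∂x - ∂F_x/∂y = 81.

On z = 4, (curl F)_z = 81.

Convert to polar (x = r cos θ, y = r sin θ, dA = r dr dθ); the integrand becomes 81, so

    ∬_D (curl F)_z dA = ∫_0^{2π} ∫_0^{4} (81) · r dr dθ.

Inner (r from 0 to 4): 648.
Outer (θ from 0 to 2π): 1296π.

Therefore ∮_C F · dr = 1296π.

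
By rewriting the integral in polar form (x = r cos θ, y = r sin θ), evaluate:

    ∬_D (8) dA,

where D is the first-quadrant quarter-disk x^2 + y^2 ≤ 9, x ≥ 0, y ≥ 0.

The region D is 0 ≤ r ≤ 3, 0 ≤ θ ≤ π/2 in polar coordinates, where x = r cos(θ), y = r sin(θ), and dA = r dr dθ.

Under the substitution, the integrand becomes 8, so

    ∬_D (8) dA = ∫_{0}^{π/2} ∫_{0}^{3} (8) · r dr dθ.

Inner integral (in r): ∫_{0}^{3} (8) · r dr = 36.

Outer integral (in θ): ∫_{0}^{π/2} (36) dθ = 18π.

Therefore ∬_D (8) dA = 18π.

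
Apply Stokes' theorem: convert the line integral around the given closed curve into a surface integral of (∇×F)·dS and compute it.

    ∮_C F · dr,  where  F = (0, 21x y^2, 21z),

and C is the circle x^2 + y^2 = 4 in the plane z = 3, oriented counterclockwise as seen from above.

Let S be the flat disk x^2 + y^2 ≤ 4 in the plane z = 3, with upward unit normal n̂ = ẑ. By Stokes' theorem,

    ∮_C F · dr = ∬_S (∇ × F) · n̂ dS = ∬_D (curl F)_z dA,

where D is the disk x^2 + y^2 ≤ 4.

Compute the curl of F = (0, 21x y^2, 21z):
    (∇ × F)_x = ∂F_z/∂y - ∂F_y/∂z = 0,
    (∇ × F)_y = ∂F_x/∂z - ∂F_z/∂x = 0,
    (∇ × F)_z = ∂F_y/∂x - ∂F_x/∂y = 21y^2.

On z = 3, (curl F)_z = 21y^2.

Convert to polar (x = r cos θ, y = r sin θ, dA = r dr dθ); the integrand becomes 21r^2sin(θ)^2, so

    ∬_D (curl F)_z dA = ∫_0^{2π} ∫_0^{2} (21r^2sin(θ)^2) · r dr dθ.

Inner (r from 0 to 2): 84sin(θ)^2.
Outer (θ from 0 to 2π): 84π.

Therefore ∮_C F · dr = 84π.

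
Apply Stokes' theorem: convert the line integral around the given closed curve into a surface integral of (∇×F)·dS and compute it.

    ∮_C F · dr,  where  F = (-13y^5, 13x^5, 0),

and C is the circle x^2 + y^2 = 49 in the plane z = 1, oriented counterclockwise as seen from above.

Let S be the flat disk x^2 + y^2 ≤ 49 in the plane z = 1, with upward unit normal n̂ = ẑ. By Stokes' theorem,

    ∮_C F · dr = ∬_S (∇ × F) · n̂ dS = ∬_D (curl F)_z dA,

where D is the disk x^2 + y^2 ≤ 49.

Compute the curl of F = (-13y^5, 13x^5, 0):
    (∇ × F)_x = ∂F_z/∂y - ∂F_y/∂z = 0,
    (∇ × F)_y = ∂F_x/∂z - ∂F_z/∂x = 0,
    (∇ × F)_z = ∂F_y/∂x - ∂F_x/∂y = 65x^4 + 65y^4.

On z = 1, (curl F)_z = 65x^4 + 65y^4.

Convert to polar (x = r cos θ, y = r sin θ, dA = r dr dθ); the integrand becomes 65r^4(sin(θ)^4 + cos(θ)^4), so

    ∬_D (curl F)_z dA = ∫_0^{2π} ∫_0^{7} (65r^4(sin(θ)^4 + cos(θ)^4)) · r dr dθ.

Inner (r from 0 to 7): 7647185sin(θ)^4/6 + 7647185cos(θ)^4/6.
Outer (θ from 0 to 2π): 7647185π/4.

Therefore ∮_C F · dr = 7647185π/4.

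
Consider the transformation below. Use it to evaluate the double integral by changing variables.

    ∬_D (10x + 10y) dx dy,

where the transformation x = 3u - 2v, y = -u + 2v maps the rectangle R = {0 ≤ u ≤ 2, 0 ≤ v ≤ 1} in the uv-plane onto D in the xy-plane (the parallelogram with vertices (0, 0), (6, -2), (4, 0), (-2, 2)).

Compute the Jacobian determinant of (x, y) with respect to (u, v):

    ∂(x,y)/∂(u,v) = | 3  -2 | = (3)(2) - (-2)(-1) = 4.
                   | -1  2 |

Its absolute value is |J| = 4 (the area scaling factor).

Substituting x = 3u - 2v, y = -u + 2v into the integrand,

    10x + 10y → 20u,

so the integral becomes

    ∬_R (20u) · |J| du dv = ∫_0^2 ∫_0^1 (80u) dv du.

Inner (v): 80u.
Outer (u): 160.

Therefore ∬_D (10x + 10y) dx dy = 160.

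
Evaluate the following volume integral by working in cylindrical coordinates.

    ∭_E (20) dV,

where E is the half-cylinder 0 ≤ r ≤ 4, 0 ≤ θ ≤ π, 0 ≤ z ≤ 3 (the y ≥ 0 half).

In cylindrical coordinates, x = r cos(θ), y = r sin(θ), z = z, and dV = r dr dθ dz.

The integrand becomes 20, so

    ∭_E (20) dV = ∫_{0}^{π} ∫_{0}^{4} ∫_{0}^{3} (20) · r dz dr dθ.

Inner (z): 60r.
Middle (r from 0 to 4): 480.
Outer (θ): 480π.

Therefore the triple integral equals 480π.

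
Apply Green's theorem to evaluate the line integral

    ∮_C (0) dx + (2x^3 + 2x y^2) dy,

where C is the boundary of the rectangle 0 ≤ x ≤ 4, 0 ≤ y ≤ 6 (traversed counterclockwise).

Green's theorem converts the closed line integral into a double integral over the enclosed region D:

    ∮_C P dx + Q dy = ∬_D (∂Q/∂x - ∂P/∂y) dA.

Here P = 0, Q = 2x^3 + 2x y^2, so

    ∂Q/∂x = 6x^2 + 2y^2,    ∂P/∂y = 0,
    ∂Q/∂x - ∂P/∂y = 6x^2 + 2y^2.

D is the region 0 ≤ x ≤ 4, 0 ≤ y ≤ 6. Evaluating the double integral:

    ∬_D (6x^2 + 2y^2) dA = ∫_0^{4} ∫_0^{6} (6x^2 + 2y^2) dy dx.

Inner (y from 0 to 6): 36x^2 + 144.
Outer (x from 0 to 4): 1344.

Therefore ∮_C P dx + Q dy = 1344.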